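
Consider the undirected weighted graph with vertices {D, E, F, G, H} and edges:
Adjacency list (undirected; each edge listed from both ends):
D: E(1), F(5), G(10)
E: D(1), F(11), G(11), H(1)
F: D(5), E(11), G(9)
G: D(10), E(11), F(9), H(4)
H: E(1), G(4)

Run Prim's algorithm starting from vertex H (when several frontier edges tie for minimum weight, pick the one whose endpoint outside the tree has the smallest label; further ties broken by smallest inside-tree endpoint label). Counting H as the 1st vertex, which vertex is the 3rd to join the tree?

Prim's algorithm from H:
Step 1: cheapest edge leaving the tree is E–H (1); add E.
Step 2: cheapest edge leaving the tree is D–E (1); add D.
Step 3: cheapest edge leaving the tree is G–H (4); add G.
Step 4: cheapest edge leaving the tree is D–F (5); add F.
Vertex order: H, E, D, G, F. The 3rd vertex is D.

D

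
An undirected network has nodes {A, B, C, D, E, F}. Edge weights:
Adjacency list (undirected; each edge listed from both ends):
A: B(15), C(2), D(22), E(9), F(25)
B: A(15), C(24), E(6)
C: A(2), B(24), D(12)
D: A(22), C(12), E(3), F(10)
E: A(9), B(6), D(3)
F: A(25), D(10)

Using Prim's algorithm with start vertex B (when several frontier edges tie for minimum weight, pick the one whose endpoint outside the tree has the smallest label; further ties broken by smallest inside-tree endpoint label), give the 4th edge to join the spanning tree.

A-C

Prim's algorithm from B:
Step 1: frontier [B-E 6, A-B 15, B-C 24] → take B-E (6); add E.
Step 2: frontier [A-B 15, B-C 24, D-E 3, A-E 9] → take D-E (3); add D.
Step 3: frontier [A-B 15, B-C 24, D-F 10, C-D 12, A-D 22, A-E 9] → take A-E (9); add A.
Step 4: frontier [A-C 2, A-F 25, B-C 24, D-F 10, C-D 12] → take A-C (2); add C.
Step 5: frontier [A-F 25, D-F 10] → take D-F (10); add F.
The 4th edge added is A-C.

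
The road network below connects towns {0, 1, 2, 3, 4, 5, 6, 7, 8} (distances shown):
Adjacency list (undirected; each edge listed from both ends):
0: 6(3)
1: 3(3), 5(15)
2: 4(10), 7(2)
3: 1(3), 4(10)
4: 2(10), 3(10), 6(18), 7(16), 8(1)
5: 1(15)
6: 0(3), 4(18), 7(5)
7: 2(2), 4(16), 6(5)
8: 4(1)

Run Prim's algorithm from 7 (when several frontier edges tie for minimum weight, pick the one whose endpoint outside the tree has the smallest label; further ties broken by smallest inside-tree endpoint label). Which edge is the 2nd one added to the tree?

6-7

Grow the tree from 7 using Prim:
Step 1: frontier [2—7 2, 6—7 5, 4—7 16] → take 2—7 (2); add 2.
Step 2: frontier [2—4 10, 6—7 5, 4—7 16] → take 6—7 (5); add 6.
Step 3: frontier [2—4 10, 0—6 3, 4—6 18, 4—7 16] → take 0—6 (3); add 0.
Step 4: frontier [2—4 10, 4—6 18, 4—7 16] → take 2—4 (10); add 4.
Step 5: frontier [4—8 1, 3—4 10] → take 4—8 (1); add 8.
Step 6: frontier [3—4 10] → take 3—4 (10); add 3.
Step 7: frontier [1—3 3] → take 1—3 (3); add 1.
Step 8: frontier [1—5 15] → take 1—5 (15); add 5.
The 2nd edge added is 6—7.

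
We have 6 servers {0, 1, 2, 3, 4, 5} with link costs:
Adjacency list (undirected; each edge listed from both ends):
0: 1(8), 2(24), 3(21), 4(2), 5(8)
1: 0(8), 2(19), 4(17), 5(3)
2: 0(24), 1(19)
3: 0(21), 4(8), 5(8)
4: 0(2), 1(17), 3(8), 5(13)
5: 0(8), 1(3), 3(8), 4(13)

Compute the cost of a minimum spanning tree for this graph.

40

Sort edges by weight, then run Kruskal:
0—4 (2): add. Components now {0,4} {1} {2} {3} {5}
1—5 (3): add. Components now {0,4} {1,5} {2} {3}
0—1 (8): add. Components now {0,1,4,5} {2} {3}
0—5 (8): skip — 0 and 5 already connected.
3—4 (8): add. Components now {0,1,3,4,5} {2}
3—5 (8): skip — 3 and 5 already connected.
4—5 (13): skip — 4 and 5 already connected.
1—4 (17): skip — 1 and 4 already connected.
1—2 (19): add. Components now {0,1,2,3,4,5}
MST edges: 0—4, 1—5, 0—1, 3—4, 1—2; total weight 2+3+8+8+19 = 40.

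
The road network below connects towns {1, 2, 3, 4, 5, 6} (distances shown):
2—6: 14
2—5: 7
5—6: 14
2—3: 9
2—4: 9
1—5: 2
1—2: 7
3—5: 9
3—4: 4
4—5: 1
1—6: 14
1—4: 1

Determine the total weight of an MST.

Prim's algorithm from 6:
Step 1: frontier [1—6 14, 2—6 14, 5—6 14] → take 1—6 (14); add 1.
Step 2: frontier [1—4 1, 1—5 2, 1—2 7, 2—6 14, 5—6 14] → take 1—4 (1); add 4.
Step 3: frontier [1—5 2, 1—2 7, 4—5 1, 3—4 4, 2—4 9, 2—6 14, 5—6 14] → take 4—5 (1); add 5.
Step 4: frontier [1—2 7, 3—4 4, 2—4 9, 2—5 7, 3—5 9, 2—6 14] → take 3—4 (4); add 3.
Step 5: frontier [1—2 7, 2—3 9, 2—4 9, 2—5 7, 2—6 14] → take 1—2 (7); add 2.
MST edges: 1—6, 1—4, 4—5, 3—4, 1—2; total weight 14+1+1+4+7 = 27.

27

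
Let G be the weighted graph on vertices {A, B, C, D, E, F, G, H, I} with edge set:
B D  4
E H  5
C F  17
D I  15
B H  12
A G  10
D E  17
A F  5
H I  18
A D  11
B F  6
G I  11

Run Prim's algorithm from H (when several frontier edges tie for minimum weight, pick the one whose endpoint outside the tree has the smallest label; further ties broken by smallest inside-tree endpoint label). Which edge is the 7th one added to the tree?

Grow the tree from H using Prim:
Step 1: frontier [E H 5, B H 12, H I 18] → take E H (5); add E.
Step 2: frontier [D E 17, B H 12, H I 18] → take B H (12); add B.
Step 3: frontier [B D 4, B F 6, D E 17, H I 18] → take B D (4); add D.
Step 4: frontier [B F 6, A D 11, D I 15, H I 18] → take B F (6); add F.
Step 5: frontier [A D 11, D I 15, A F 5, C F 17, H I 18] → take A F (5); add A.
Step 6: frontier [A G 10, D I 15, C F 17, H I 18] → take A G (10); add G.
Step 7: frontier [D I 15, C F 17, G I 11, H I 18] → take G I (11); add I.
Step 8: frontier [C F 17] → take C F (17); add C.
The 7th edge added is G I.

G-I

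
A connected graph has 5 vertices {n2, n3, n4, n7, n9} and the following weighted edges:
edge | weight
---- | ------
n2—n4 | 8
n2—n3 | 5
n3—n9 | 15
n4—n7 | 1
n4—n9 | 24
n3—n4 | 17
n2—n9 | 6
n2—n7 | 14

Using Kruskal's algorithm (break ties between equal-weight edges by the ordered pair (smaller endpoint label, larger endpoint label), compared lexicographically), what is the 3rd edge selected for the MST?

Kruskal's algorithm — process edges by increasing weight (ties by edge label):
n4—n7 (1): add. Components now {n3} {n2} {n4,n7} {n9}
n2—n3 (5): add. Components now {n2,n3} {n4,n7} {n9}
n2—n9 (6): add. Components now {n2,n3,n9} {n4,n7}
n2—n4 (8): add. Components now {n2,n3,n4,n7,n9}
The 3rd edge added is n2—n9.

n2-n9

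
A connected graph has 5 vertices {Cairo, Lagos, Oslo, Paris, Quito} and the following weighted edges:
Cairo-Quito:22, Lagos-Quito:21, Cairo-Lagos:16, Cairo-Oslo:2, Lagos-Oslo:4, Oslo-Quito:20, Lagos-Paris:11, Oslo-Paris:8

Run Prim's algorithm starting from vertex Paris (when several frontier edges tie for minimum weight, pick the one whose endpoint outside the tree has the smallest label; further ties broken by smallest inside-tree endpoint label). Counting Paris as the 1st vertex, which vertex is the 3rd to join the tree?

Grow the tree from Paris using Prim:
Step 1: cheapest edge leaving the tree is Oslo-Paris (8); add Oslo.
Step 2: cheapest edge leaving the tree is Cairo-Oslo (2); add Cairo.
Step 3: cheapest edge leaving the tree is Lagos-Oslo (4); add Lagos.
Step 4: cheapest edge leaving the tree is Oslo-Quito (20); add Quito.
Vertex order: Paris, Oslo, Cairo, Lagos, Quito. The 3rd vertex is Cairo.

Cairo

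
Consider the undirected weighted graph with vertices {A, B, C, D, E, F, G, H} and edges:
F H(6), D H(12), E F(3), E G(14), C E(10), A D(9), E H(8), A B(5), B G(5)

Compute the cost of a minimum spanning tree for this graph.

Sort edges by weight, then run Kruskal:
E F (3): add — endpoints in different components.
A B (5): add — endpoints in different components.
B G (5): add — endpoints in different components.
F H (6): add — endpoints in different components.
E H (8): skip — E and H already connected.
A D (9): add — endpoints in different components.
C E (10): add — endpoints in different components.
D H (12): add — endpoints in different components.
MST edges: E F, A B, B G, F H, A D, C E, D H; total weight 3+5+5+6+9+10+12 = 50.

50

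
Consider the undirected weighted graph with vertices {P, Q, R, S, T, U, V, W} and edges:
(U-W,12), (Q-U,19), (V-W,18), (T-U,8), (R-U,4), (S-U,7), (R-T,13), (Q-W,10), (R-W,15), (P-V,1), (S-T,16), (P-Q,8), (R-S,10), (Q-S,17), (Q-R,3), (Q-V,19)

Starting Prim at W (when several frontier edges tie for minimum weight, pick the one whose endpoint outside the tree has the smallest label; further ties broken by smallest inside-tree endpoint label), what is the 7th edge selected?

T-U

Grow the tree from W using Prim:
Step 1: cheapest edge leaving the tree is Q-W (10); add Q.
Step 2: cheapest edge leaving the tree is Q-R (3); add R.
Step 3: cheapest edge leaving the tree is R-U (4); add U.
Step 4: cheapest edge leaving the tree is S-U (7); add S.
Step 5: cheapest edge leaving the tree is P-Q (8); add P.
Step 6: cheapest edge leaving the tree is P-V (1); add V.
Step 7: cheapest edge leaving the tree is T-U (8); add T.
The 7th edge added is T-U.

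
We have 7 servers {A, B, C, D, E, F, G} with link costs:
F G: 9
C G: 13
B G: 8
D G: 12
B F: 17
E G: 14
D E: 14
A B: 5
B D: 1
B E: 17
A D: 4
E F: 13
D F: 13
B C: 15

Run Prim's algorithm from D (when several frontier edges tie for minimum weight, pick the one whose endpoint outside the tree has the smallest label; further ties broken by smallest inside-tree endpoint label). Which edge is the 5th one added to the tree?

C-G

Prim's algorithm from D:
Step 1: frontier [B D 1, A D 4, D G 12, D F 13, D E 14] → take B D (1); add B.
Step 2: frontier [A B 5, B G 8, B C 15, B E 17, B F 17, A D 4, D G 12, D F 13, D E 14] → take A D (4); add A.
Step 3: frontier [B G 8, B C 15, B E 17, B F 17, D G 12, D F 13, D E 14] → take B G (8); add G.
Step 4: frontier [B C 15, B E 17, B F 17, D F 13, D E 14, F G 9, C G 13, E G 14] → take F G (9); add F.
Step 5: frontier [B C 15, B E 17, D E 14, E F 13, C G 13, E G 14] → take C G (13); add C.
Step 6: frontier [B E 17, D E 14, E F 13, E G 14] → take E F (13); add E.
The 5th edge added is C G.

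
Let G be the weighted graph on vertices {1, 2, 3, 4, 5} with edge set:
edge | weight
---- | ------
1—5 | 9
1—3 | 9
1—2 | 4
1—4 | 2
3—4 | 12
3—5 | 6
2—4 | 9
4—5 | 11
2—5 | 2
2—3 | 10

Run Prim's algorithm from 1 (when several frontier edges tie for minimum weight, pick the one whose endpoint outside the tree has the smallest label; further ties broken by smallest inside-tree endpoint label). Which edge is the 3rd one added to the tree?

Prim, starting at 1.
Step 1: frontier [1—4 2, 1—2 4, 1—3 9, 1—5 9] → take 1—4 (2); add 4.
Step 2: frontier [1—2 4, 1—3 9, 1—5 9, 2—4 9, 4—5 11, 3—4 12] → take 1—2 (4); add 2.
Step 3: frontier [1—3 9, 1—5 9, 2—5 2, 2—3 10, 4—5 11, 3—4 12] → take 2—5 (2); add 5.
Step 4: frontier [1—3 9, 2—3 10, 3—4 12, 3—5 6] → take 3—5 (6); add 3.
The 3rd edge added is 2—5.

2-5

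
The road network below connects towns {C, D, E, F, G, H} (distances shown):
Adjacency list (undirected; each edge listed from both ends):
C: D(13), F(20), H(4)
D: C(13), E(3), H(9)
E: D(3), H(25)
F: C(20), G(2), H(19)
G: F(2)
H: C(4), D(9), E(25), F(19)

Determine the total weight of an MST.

37

Sort edges by weight, then run Kruskal:
F–G (2): add — endpoints in different components.
D–E (3): add — endpoints in different components.
C–H (4): add — endpoints in different components.
D–H (9): add — endpoints in different components.
C–D (13): skip — C and D already connected.
F–H (19): add — endpoints in different components.
MST edges: F–G, D–E, C–H, D–H, F–H; total weight 2+3+4+9+19 = 37.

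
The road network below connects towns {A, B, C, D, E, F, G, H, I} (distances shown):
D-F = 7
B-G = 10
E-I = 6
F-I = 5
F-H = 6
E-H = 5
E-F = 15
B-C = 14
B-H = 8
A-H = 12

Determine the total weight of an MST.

67

Prim's algorithm from F:
Step 1: cheapest edge leaving the tree is F-I (5); add I.
Step 2: cheapest edge leaving the tree is E-I (6); add E.
Step 3: cheapest edge leaving the tree is E-H (5); add H.
Step 4: cheapest edge leaving the tree is D-F (7); add D.
Step 5: cheapest edge leaving the tree is B-H (8); add B.
Step 6: cheapest edge leaving the tree is B-G (10); add G.
Step 7: cheapest edge leaving the tree is A-H (12); add A.
Step 8: cheapest edge leaving the tree is B-C (14); add C.
MST edges: F-I, E-I, E-H, D-F, B-H, B-G, A-H, B-C; total weight 5+6+5+7+8+10+12+14 = 67.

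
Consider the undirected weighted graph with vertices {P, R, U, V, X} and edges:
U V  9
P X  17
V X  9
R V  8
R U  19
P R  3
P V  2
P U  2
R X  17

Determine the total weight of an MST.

16

Sort edges by weight, then run Kruskal:
P U (2): add — endpoints in different components.
P V (2): add — endpoints in different components.
P R (3): add — endpoints in different components.
R V (8): skip — V and R already connected.
U V (9): skip — V and U already connected.
V X (9): add — endpoints in different components.
MST edges: P U, P V, P R, V X; total weight 2+2+3+9 = 16.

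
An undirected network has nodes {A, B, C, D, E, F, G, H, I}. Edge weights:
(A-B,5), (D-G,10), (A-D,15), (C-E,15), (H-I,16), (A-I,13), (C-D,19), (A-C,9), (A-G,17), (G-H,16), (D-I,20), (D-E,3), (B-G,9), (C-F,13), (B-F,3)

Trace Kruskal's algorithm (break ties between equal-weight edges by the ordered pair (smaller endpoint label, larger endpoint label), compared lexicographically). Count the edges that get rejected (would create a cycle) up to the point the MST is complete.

Kruskal: consider edges lightest-first.
B-F (3): add — endpoints in different components.
D-E (3): add — endpoints in different components.
A-B (5): add — endpoints in different components.
A-C (9): add — endpoints in different components.
B-G (9): add — endpoints in different components.
D-G (10): add — endpoints in different components.
A-I (13): add — endpoints in different components.
C-F (13): skip — C and F already connected.
A-D (15): skip — A and D already connected.
C-E (15): skip — C and E already connected.
G-H (16): add — endpoints in different components.
Edges rejected before the tree was complete: 3.

3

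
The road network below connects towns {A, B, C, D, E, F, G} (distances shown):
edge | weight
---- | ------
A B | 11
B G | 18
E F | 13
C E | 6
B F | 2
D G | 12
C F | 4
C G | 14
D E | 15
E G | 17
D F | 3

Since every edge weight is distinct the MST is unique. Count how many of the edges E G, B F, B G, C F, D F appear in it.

3

Kruskal: consider edges lightest-first.
B F (2): add — endpoints in different components.
D F (3): add — endpoints in different components.
C F (4): add — endpoints in different components.
C E (6): add — endpoints in different components.
A B (11): add — endpoints in different components.
D G (12): add — endpoints in different components.
MST edge set: {B F, D F, C F, C E, A B, D G}.
Of the listed edges, {B F, C F, D F} are in the MST → 3.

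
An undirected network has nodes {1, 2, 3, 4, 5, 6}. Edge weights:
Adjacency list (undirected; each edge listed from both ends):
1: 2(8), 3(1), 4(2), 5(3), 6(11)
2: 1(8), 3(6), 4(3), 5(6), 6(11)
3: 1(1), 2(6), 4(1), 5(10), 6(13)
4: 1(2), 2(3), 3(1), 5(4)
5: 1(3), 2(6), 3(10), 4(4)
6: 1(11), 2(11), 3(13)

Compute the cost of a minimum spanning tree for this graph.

Grow the tree from 4 using Prim:
Step 1: cheapest edge leaving the tree is 3 4 (1); add 3.
Step 2: cheapest edge leaving the tree is 1 3 (1); add 1.
Step 3: cheapest edge leaving the tree is 2 4 (3); add 2.
Step 4: cheapest edge leaving the tree is 1 5 (3); add 5.
Step 5: cheapest edge leaving the tree is 1 6 (11); add 6.
MST edges: 3 4, 1 3, 2 4, 1 5, 1 6; total weight 1+1+3+3+11 = 19.

19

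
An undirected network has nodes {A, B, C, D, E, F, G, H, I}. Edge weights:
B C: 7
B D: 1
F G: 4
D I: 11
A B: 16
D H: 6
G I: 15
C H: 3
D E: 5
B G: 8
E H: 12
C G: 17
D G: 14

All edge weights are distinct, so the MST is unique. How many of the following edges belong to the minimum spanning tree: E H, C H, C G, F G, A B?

Kruskal's algorithm — process edges by increasing weight (ties by edge label):
B D (1): add — endpoints in different components.
C H (3): add — endpoints in different components.
F G (4): add — endpoints in different components.
D E (5): add — endpoints in different components.
D H (6): add — endpoints in different components.
B C (7): skip — B and C already connected.
B G (8): add — endpoints in different components.
D I (11): add — endpoints in different components.
E H (12): skip — E and H already connected.
D G (14): skip — D and G already connected.
G I (15): skip — G and I already connected.
A B (16): add — endpoints in different components.
MST edge set: {B D, C H, F G, D E, D H, B G, D I, A B}.
Of the listed edges, {C H, F G, A B} are in the MST → 3.

3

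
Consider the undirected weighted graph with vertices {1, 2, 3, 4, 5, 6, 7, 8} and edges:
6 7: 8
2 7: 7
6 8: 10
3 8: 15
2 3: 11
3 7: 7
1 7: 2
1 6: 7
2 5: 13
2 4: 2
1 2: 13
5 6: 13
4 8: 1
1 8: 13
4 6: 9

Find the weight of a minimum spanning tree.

Sort edges by weight, then run Kruskal:
4 8 (1): add — endpoints in different components.
1 7 (2): add — endpoints in different components.
2 4 (2): add — endpoints in different components.
1 6 (7): add — endpoints in different components.
2 7 (7): add — endpoints in different components.
3 7 (7): add — endpoints in different components.
6 7 (8): skip — 6 and 7 already connected.
4 6 (9): skip — 4 and 6 already connected.
6 8 (10): skip — 6 and 8 already connected.
2 3 (11): skip — 2 and 3 already connected.
1 2 (13): skip — 1 and 2 already connected.
1 8 (13): skip — 1 and 8 already connected.
2 5 (13): add — endpoints in different components.
MST edges: 4 8, 1 7, 2 4, 1 6, 2 7, 3 7, 2 5; total weight 1+2+2+7+7+7+13 = 39.

39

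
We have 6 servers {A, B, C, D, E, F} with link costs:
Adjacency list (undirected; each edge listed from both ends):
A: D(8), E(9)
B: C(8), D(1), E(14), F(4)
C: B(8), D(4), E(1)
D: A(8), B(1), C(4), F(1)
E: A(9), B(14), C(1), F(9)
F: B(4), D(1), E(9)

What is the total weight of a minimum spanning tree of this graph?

Prim, starting at C.
Step 1: cheapest edge leaving the tree is C–E (1); add E.
Step 2: cheapest edge leaving the tree is C–D (4); add D.
Step 3: cheapest edge leaving the tree is B–D (1); add B.
Step 4: cheapest edge leaving the tree is D–F (1); add F.
Step 5: cheapest edge leaving the tree is A–D (8); add A.
MST edges: C–E, C–D, B–D, D–F, A–D; total weight 1+4+1+1+8 = 15.

15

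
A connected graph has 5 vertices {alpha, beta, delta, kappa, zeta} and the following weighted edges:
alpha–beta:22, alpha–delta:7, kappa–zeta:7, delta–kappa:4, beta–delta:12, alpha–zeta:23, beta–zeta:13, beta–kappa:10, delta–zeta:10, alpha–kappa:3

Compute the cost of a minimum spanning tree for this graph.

24

Prim's algorithm from alpha:
Step 1: cheapest edge leaving the tree is alpha–kappa (3); add kappa.
Step 2: cheapest edge leaving the tree is delta–kappa (4); add delta.
Step 3: cheapest edge leaving the tree is kappa–zeta (7); add zeta.
Step 4: cheapest edge leaving the tree is beta–kappa (10); add beta.
MST edges: alpha–kappa, delta–kappa, kappa–zeta, beta–kappa; total weight 3+4+7+10 = 24.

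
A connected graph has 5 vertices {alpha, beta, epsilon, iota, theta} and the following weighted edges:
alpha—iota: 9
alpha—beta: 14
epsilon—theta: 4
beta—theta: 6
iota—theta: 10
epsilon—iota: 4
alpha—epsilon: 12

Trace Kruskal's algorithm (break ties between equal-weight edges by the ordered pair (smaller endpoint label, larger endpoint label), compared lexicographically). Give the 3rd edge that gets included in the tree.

Kruskal: consider edges lightest-first.
epsilon—iota (4): add — endpoints in different components.
epsilon—theta (4): add — endpoints in different components.
beta—theta (6): add — endpoints in different components.
alpha—iota (9): add — endpoints in different components.
The 3rd edge added is beta—theta.

beta-theta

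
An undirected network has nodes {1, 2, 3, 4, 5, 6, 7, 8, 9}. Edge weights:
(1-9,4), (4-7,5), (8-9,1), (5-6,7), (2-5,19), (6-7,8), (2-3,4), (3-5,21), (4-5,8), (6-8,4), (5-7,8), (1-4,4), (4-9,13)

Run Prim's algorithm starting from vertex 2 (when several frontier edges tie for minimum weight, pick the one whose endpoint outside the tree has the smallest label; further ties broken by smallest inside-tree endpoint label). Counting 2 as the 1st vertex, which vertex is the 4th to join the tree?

6

Prim's algorithm from 2:
Step 1: cheapest edge leaving the tree is 2-3 (4); add 3.
Step 2: cheapest edge leaving the tree is 2-5 (19); add 5.
Step 3: cheapest edge leaving the tree is 5-6 (7); add 6.
Step 4: cheapest edge leaving the tree is 6-8 (4); add 8.
Step 5: cheapest edge leaving the tree is 8-9 (1); add 9.
Step 6: cheapest edge leaving the tree is 1-9 (4); add 1.
Step 7: cheapest edge leaving the tree is 1-4 (4); add 4.
Step 8: cheapest edge leaving the tree is 4-7 (5); add 7.
Vertex order: 2, 3, 5, 6, 8, 9, 1, 4, 7. The 4th vertex is 6.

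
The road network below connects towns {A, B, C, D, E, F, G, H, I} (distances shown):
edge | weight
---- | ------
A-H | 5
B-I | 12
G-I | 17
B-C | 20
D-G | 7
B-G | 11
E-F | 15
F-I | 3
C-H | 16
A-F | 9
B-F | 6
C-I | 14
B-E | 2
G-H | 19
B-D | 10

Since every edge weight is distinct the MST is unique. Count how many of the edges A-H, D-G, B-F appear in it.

3

Kruskal: consider edges lightest-first.
B-E (2): add — endpoints in different components.
F-I (3): add — endpoints in different components.
A-H (5): add — endpoints in different components.
B-F (6): add — endpoints in different components.
D-G (7): add — endpoints in different components.
A-F (9): add — endpoints in different components.
B-D (10): add — endpoints in different components.
B-G (11): skip — B and G already connected.
B-I (12): skip — B and I already connected.
C-I (14): add — endpoints in different components.
MST edge set: {B-E, F-I, A-H, B-F, D-G, A-F, B-D, C-I}.
Of the listed edges, {A-H, D-G, B-F} are in the MST → 3.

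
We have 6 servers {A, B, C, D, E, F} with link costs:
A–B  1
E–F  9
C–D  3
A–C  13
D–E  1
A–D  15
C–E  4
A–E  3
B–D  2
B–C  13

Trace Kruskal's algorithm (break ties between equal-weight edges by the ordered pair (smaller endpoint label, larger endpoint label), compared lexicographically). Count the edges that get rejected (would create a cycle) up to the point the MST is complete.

2

Sort edges by weight, then run Kruskal:
A–B (1): add. Components now {A,B} {C} {D} {E} {F}
D–E (1): add. Components now {A,B} {C} {D,E} {F}
B–D (2): add. Components now {A,B,D,E} {C} {F}
A–E (3): skip — A and E already connected.
C–D (3): add. Components now {A,B,C,D,E} {F}
C–E (4): skip — C and E already connected.
E–F (9): add. Components now {A,B,C,D,E,F}
Edges rejected before the tree was complete: 2.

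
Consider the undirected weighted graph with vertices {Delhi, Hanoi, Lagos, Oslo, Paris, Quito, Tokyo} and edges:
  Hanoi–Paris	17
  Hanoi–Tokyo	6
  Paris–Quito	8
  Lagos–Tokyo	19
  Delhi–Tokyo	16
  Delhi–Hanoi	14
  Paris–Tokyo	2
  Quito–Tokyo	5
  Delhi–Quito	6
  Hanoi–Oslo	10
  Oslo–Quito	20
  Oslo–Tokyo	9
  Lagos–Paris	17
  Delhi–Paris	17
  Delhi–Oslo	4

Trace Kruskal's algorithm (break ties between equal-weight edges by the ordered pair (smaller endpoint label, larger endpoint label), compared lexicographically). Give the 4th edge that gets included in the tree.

Delhi-Quito

Kruskal's algorithm — process edges by increasing weight (ties by edge label):
Paris–Tokyo (2): add — endpoints in different components.
Delhi–Oslo (4): add — endpoints in different components.
Quito–Tokyo (5): add — endpoints in different components.
Delhi–Quito (6): add — endpoints in different components.
Hanoi–Tokyo (6): add — endpoints in different components.
Paris–Quito (8): skip — Paris and Quito already connected.
Oslo–Tokyo (9): skip — Oslo and Tokyo already connected.
Hanoi–Oslo (10): skip — Oslo and Hanoi already connected.
Delhi–Hanoi (14): skip — Delhi and Hanoi already connected.
Delhi–Tokyo (16): skip — Delhi and Tokyo already connected.
Delhi–Paris (17): skip — Delhi and Paris already connected.
Hanoi–Paris (17): skip — Paris and Hanoi already connected.
Lagos–Paris (17): add — endpoints in different components.
The 4th edge added is Delhi–Quito.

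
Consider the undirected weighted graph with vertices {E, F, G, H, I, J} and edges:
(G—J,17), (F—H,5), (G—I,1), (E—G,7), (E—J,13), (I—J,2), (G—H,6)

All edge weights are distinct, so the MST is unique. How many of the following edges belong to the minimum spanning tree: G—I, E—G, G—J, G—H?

Kruskal's algorithm — process edges by increasing weight (ties by edge label):
G—I (1): add. Components now {E} {F} {G,I} {H} {J}
I—J (2): add. Components now {E} {F} {G,I,J} {H}
F—H (5): add. Components now {E} {F,H} {G,I,J}
G—H (6): add. Components now {E} {F,G,H,I,J}
E—G (7): add. Components now {E,F,G,H,I,J}
MST edge set: {G—I, I—J, F—H, G—H, E—G}.
Of the listed edges, {G—I, E—G, G—H} are in the MST → 3.

3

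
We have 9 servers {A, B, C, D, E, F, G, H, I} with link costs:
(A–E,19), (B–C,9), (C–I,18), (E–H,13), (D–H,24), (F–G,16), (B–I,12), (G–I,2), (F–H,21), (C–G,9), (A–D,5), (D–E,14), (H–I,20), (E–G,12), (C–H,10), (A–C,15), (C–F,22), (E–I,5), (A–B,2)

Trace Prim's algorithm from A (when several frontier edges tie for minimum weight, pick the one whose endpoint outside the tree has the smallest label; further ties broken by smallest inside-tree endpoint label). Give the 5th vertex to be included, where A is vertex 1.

Prim, starting at A.
Step 1: cheapest edge leaving the tree is A–B (2); add B.
Step 2: cheapest edge leaving the tree is A–D (5); add D.
Step 3: cheapest edge leaving the tree is B–C (9); add C.
Step 4: cheapest edge leaving the tree is C–G (9); add G.
Step 5: cheapest edge leaving the tree is G–I (2); add I.
Step 6: cheapest edge leaving the tree is E–I (5); add E.
Step 7: cheapest edge leaving the tree is C–H (10); add H.
Step 8: cheapest edge leaving the tree is F–G (16); add F.
Vertex order: A, B, D, C, G, I, E, H, F. The 5th vertex is G.

G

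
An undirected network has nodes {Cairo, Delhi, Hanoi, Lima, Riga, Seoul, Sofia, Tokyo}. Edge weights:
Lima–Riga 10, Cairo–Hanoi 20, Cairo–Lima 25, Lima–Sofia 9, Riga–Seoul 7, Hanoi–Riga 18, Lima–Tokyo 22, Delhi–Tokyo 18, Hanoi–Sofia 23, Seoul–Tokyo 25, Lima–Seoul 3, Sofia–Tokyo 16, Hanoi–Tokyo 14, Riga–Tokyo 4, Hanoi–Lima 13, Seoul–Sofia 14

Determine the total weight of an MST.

74

Sort edges by weight, then run Kruskal:
Lima–Seoul (3): add — endpoints in different components.
Riga–Tokyo (4): add — endpoints in different components.
Riga–Seoul (7): add — endpoints in different components.
Lima–Sofia (9): add — endpoints in different components.
Lima–Riga (10): skip — Lima and Riga already connected.
Hanoi–Lima (13): add — endpoints in different components.
Hanoi–Tokyo (14): skip — Tokyo and Hanoi already connected.
Seoul–Sofia (14): skip — Sofia and Seoul already connected.
Sofia–Tokyo (16): skip — Tokyo and Sofia already connected.
Delhi–Tokyo (18): add — endpoints in different components.
Hanoi–Riga (18): skip — Hanoi and Riga already connected.
Cairo–Hanoi (20): add — endpoints in different components.
MST edges: Lima–Seoul, Riga–Tokyo, Riga–Seoul, Lima–Sofia, Hanoi–Lima, Delhi–Tokyo, Cairo–Hanoi; total weight 3+4+7+9+13+18+20 = 74.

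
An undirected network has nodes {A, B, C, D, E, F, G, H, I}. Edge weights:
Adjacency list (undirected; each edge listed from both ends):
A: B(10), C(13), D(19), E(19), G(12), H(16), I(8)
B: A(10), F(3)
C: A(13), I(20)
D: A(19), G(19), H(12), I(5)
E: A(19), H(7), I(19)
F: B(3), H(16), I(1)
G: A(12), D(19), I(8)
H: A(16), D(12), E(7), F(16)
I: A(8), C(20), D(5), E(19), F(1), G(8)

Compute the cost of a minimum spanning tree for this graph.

Prim, starting at C.
Step 1: cheapest edge leaving the tree is A—C (13); add A.
Step 2: cheapest edge leaving the tree is A—I (8); add I.
Step 3: cheapest edge leaving the tree is F—I (1); add F.
Step 4: cheapest edge leaving the tree is B—F (3); add B.
Step 5: cheapest edge leaving the tree is D—I (5); add D.
Step 6: cheapest edge leaving the tree is G—I (8); add G.
Step 7: cheapest edge leaving the tree is D—H (12); add H.
Step 8: cheapest edge leaving the tree is E—H (7); add E.
MST edges: A—C, A—I, F—I, B—F, D—I, G—I, D—H, E—H; total weight 13+8+1+3+5+8+12+7 = 57.

57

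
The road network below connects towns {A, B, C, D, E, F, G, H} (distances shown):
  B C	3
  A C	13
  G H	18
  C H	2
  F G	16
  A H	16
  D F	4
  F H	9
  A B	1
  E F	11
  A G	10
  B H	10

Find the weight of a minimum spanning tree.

Sort edges by weight, then run Kruskal:
A B (1): add — endpoints in different components.
C H (2): add — endpoints in different components.
B C (3): add — endpoints in different components.
D F (4): add — endpoints in different components.
F H (9): add — endpoints in different components.
A G (10): add — endpoints in different components.
B H (10): skip — B and H already connected.
E F (11): add — endpoints in different components.
MST edges: A B, C H, B C, D F, F H, A G, E F; total weight 1+2+3+4+9+10+11 = 40.

40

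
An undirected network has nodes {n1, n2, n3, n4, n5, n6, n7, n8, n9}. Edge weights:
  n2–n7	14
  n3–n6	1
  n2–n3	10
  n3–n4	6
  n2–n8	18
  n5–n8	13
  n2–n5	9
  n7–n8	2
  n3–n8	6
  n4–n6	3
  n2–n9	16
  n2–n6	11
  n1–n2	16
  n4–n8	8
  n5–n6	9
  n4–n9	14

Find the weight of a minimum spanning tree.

60

Grow the tree from n7 using Prim:
Step 1: cheapest edge leaving the tree is n7–n8 (2); add n8.
Step 2: cheapest edge leaving the tree is n3–n8 (6); add n3.
Step 3: cheapest edge leaving the tree is n3–n6 (1); add n6.
Step 4: cheapest edge leaving the tree is n4–n6 (3); add n4.
Step 5: cheapest edge leaving the tree is n5–n6 (9); add n5.
Step 6: cheapest edge leaving the tree is n2–n5 (9); add n2.
Step 7: cheapest edge leaving the tree is n4–n9 (14); add n9.
Step 8: cheapest edge leaving the tree is n1–n2 (16); add n1.
MST edges: n7–n8, n3–n8, n3–n6, n4–n6, n5–n6, n2–n5, n4–n9, n1–n2; total weight 2+6+1+3+9+9+14+16 = 60.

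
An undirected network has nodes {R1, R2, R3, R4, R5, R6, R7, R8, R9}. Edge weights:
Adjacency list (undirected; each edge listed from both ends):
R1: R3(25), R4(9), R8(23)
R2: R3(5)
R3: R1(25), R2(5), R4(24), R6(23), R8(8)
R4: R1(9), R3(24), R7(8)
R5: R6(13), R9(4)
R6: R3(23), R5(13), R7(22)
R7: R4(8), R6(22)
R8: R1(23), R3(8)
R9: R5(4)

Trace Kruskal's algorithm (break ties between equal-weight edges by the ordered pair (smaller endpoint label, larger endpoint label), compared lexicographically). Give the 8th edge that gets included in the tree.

R1-R8

Sort edges by weight, then run Kruskal:
R5—R9 (4): add — endpoints in different components.
R2—R3 (5): add — endpoints in different components.
R3—R8 (8): add — endpoints in different components.
R4—R7 (8): add — endpoints in different components.
R1—R4 (9): add — endpoints in different components.
R5—R6 (13): add — endpoints in different components.
R6—R7 (22): add — endpoints in different components.
R1—R8 (23): add — endpoints in different components.
The 8th edge added is R1—R8.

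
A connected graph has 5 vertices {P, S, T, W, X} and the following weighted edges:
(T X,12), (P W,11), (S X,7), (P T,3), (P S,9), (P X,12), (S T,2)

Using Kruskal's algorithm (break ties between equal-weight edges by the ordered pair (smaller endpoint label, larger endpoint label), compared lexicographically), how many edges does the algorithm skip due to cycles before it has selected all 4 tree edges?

1

Kruskal's algorithm — process edges by increasing weight (ties by edge label):
S T (2): add — endpoints in different components.
P T (3): add — endpoints in different components.
S X (7): add — endpoints in different components.
P S (9): skip — S and P already connected.
P W (11): add — endpoints in different components.
Edges rejected before the tree was complete: 1.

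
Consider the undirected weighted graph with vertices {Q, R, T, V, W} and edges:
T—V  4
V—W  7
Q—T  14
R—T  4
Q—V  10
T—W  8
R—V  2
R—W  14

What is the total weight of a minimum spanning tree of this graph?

23

Kruskal: consider edges lightest-first.
R—V (2): add. Components now {R,V} {Q} {T} {W}
R—T (4): add. Components now {R,T,V} {Q} {W}
T—V (4): skip — V and T already connected.
V—W (7): add. Components now {R,T,V,W} {Q}
T—W (8): skip — T and W already connected.
Q—V (10): add. Components now {Q,R,T,V,W}
MST edges: R—V, R—T, V—W, Q—V; total weight 2+4+7+10 = 23.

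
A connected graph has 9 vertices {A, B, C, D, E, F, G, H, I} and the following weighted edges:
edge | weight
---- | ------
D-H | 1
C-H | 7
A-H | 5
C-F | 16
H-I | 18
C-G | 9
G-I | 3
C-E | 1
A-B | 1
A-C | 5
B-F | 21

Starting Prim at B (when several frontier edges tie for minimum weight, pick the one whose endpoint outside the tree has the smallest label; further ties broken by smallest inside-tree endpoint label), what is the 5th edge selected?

Prim, starting at B.
Step 1: cheapest edge leaving the tree is A-B (1); add A.
Step 2: cheapest edge leaving the tree is A-C (5); add C.
Step 3: cheapest edge leaving the tree is C-E (1); add E.
Step 4: cheapest edge leaving the tree is A-H (5); add H.
Step 5: cheapest edge leaving the tree is D-H (1); add D.
Step 6: cheapest edge leaving the tree is C-G (9); add G.
Step 7: cheapest edge leaving the tree is G-I (3); add I.
Step 8: cheapest edge leaving the tree is C-F (16); add F.
The 5th edge added is D-H.

D-H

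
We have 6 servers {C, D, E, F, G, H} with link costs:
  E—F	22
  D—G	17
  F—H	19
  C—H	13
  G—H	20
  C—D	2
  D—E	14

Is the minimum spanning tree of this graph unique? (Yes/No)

Yes

Kruskal: consider edges lightest-first.
C—D (2): add. Components now {C,D} {E} {F} {G} {H}
C—H (13): add. Components now {C,D,H} {E} {F} {G}
D—E (14): add. Components now {C,D,E,H} {F} {G}
D—G (17): add. Components now {C,D,E,G,H} {F}
F—H (19): add. Components now {C,D,E,F,G,H}
Every non-tree edge has weight strictly greater than the heaviest edge on the tree path between its endpoints, so the MST is unique.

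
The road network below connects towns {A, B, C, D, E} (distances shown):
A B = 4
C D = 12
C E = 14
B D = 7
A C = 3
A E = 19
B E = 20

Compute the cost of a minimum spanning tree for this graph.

Sort edges by weight, then run Kruskal:
A C (3): add. Components now {A,C} {B} {D} {E}
A B (4): add. Components now {A,B,C} {D} {E}
B D (7): add. Components now {A,B,C,D} {E}
C D (12): skip — C and D already connected.
C E (14): add. Components now {A,B,C,D,E}
MST edges: A C, A B, B D, C E; total weight 3+4+7+14 = 28.

28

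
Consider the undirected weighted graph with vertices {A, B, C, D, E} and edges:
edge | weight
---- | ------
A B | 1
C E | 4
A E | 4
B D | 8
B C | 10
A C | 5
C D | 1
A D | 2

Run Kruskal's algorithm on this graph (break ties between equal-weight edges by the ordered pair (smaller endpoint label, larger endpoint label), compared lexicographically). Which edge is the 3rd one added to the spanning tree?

Sort edges by weight, then run Kruskal:
A B (1): add — endpoints in different components.
C D (1): add — endpoints in different components.
A D (2): add — endpoints in different components.
A E (4): add — endpoints in different components.
The 3rd edge added is A D.

A-D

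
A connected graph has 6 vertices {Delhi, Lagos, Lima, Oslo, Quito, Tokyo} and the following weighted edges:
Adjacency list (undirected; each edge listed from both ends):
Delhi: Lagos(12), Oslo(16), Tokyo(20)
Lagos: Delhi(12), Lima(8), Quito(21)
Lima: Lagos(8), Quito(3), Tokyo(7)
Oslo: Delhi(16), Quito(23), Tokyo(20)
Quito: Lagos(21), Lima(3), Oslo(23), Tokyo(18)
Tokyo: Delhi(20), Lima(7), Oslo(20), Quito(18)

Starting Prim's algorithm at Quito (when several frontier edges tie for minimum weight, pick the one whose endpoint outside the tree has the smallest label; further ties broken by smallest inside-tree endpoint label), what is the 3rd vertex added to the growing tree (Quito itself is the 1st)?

Tokyo

Grow the tree from Quito using Prim:
Step 1: cheapest edge leaving the tree is Lima-Quito (3); add Lima.
Step 2: cheapest edge leaving the tree is Lima-Tokyo (7); add Tokyo.
Step 3: cheapest edge leaving the tree is Lagos-Lima (8); add Lagos.
Step 4: cheapest edge leaving the tree is Delhi-Lagos (12); add Delhi.
Step 5: cheapest edge leaving the tree is Delhi-Oslo (16); add Oslo.
Vertex order: Quito, Lima, Tokyo, Lagos, Delhi, Oslo. The 3rd vertex is Tokyo.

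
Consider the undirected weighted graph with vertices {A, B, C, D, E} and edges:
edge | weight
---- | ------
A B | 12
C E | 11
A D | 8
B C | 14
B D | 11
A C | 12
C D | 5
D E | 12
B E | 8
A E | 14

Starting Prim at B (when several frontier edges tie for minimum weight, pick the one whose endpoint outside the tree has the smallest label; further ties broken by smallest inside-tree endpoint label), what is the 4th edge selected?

A-D

Grow the tree from B using Prim:
Step 1: cheapest edge leaving the tree is B E (8); add E.
Step 2: cheapest edge leaving the tree is C E (11); add C.
Step 3: cheapest edge leaving the tree is C D (5); add D.
Step 4: cheapest edge leaving the tree is A D (8); add A.
The 4th edge added is A D.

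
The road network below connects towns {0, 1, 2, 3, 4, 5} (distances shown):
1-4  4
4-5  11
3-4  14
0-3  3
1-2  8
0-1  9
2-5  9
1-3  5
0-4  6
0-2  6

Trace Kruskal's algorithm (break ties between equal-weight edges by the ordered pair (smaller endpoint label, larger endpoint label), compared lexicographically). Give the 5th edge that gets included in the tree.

2-5

Kruskal's algorithm — process edges by increasing weight (ties by edge label):
0-3 (3): add — endpoints in different components.
1-4 (4): add — endpoints in different components.
1-3 (5): add — endpoints in different components.
0-2 (6): add — endpoints in different components.
0-4 (6): skip — 0 and 4 already connected.
1-2 (8): skip — 1 and 2 already connected.
0-1 (9): skip — 0 and 1 already connected.
2-5 (9): add — endpoints in different components.
The 5th edge added is 2-5.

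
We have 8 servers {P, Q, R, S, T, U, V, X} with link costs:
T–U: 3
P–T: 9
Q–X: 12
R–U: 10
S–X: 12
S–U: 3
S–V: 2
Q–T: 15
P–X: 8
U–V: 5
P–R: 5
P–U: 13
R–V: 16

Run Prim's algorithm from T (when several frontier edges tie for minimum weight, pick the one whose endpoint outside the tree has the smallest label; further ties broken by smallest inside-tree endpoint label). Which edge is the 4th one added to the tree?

Prim, starting at T.
Step 1: cheapest edge leaving the tree is T–U (3); add U.
Step 2: cheapest edge leaving the tree is S–U (3); add S.
Step 3: cheapest edge leaving the tree is S–V (2); add V.
Step 4: cheapest edge leaving the tree is P–T (9); add P.
Step 5: cheapest edge leaving the tree is P–R (5); add R.
Step 6: cheapest edge leaving the tree is P–X (8); add X.
Step 7: cheapest edge leaving the tree is Q–X (12); add Q.
The 4th edge added is P–T.

P-T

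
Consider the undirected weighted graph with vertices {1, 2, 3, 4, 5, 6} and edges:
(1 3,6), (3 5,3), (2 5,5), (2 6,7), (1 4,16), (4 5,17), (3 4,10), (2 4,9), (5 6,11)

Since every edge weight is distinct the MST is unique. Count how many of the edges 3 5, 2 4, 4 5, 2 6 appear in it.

3

Sort edges by weight, then run Kruskal:
3 5 (3): add — endpoints in different components.
2 5 (5): add — endpoints in different components.
1 3 (6): add — endpoints in different components.
2 6 (7): add — endpoints in different components.
2 4 (9): add — endpoints in different components.
MST edge set: {3 5, 2 5, 1 3, 2 6, 2 4}.
Of the listed edges, {3 5, 2 4, 2 6} are in the MST → 3.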